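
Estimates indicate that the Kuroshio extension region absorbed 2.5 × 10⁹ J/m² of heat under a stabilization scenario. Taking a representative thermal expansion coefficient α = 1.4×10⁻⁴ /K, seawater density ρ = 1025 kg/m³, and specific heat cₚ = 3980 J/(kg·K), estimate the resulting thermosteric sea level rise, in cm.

about 8.6 cm

Δh = αQ/(ρcₚ) = 1.4×10⁻⁴ × 2.5×10⁹ / (1025 × 3980) ≈ 0.085795 m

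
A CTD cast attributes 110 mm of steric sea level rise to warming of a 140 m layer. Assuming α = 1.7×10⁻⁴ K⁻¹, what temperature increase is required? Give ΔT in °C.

ΔT = Δh/(αH) = 0.11 / (1.7×10⁻⁴ × 140) ≈ 4.622 °C

ΔT ≈ 4.62 °C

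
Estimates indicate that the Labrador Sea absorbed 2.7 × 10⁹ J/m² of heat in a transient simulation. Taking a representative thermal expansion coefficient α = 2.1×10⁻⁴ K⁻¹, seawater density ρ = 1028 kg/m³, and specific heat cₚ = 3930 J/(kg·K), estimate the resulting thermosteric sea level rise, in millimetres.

Δh ≈ 140 mm

Δh = αQ/(ρcₚ) = 2.1×10⁻⁴ × 2.7×10⁹ / (1028 × 3930) ≈ 0.14035 m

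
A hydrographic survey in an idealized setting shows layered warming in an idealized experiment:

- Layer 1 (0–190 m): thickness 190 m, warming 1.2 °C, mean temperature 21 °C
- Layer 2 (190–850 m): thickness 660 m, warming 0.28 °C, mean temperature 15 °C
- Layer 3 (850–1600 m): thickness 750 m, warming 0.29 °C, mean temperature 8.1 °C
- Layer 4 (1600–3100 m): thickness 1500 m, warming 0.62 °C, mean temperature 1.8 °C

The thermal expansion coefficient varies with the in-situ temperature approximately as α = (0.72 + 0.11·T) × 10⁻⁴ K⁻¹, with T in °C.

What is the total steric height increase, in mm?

Δh = 230 mm

Layer 1: α = (0.72 + 0.11×21)×10⁻⁴ = 3.03×10⁻⁴ K⁻¹
Layer 2: α = (0.72 + 0.11×15)×10⁻⁴ = 2.37×10⁻⁴ K⁻¹
Layer 3: α = (0.72 + 0.11×8.1)×10⁻⁴ = 1.611×10⁻⁴ K⁻¹
Layer 4: α = (0.72 + 0.11×1.8)×10⁻⁴ = 0.918×10⁻⁴ K⁻¹
3.03×10⁻⁴ × 190 × 1.2 = 0.069084 m
190–850 m: 2.37×10⁻⁴ × 660 × 0.28 = 0.0437976 m
Layer 3: 1.611×10⁻⁴ × 750 × 0.29 = 0.03503925 m
1600–3100 m: 0.62 × 1500 × 0.918×10⁻⁴ = 0.085374 m
Δh = 0.069084 + 0.0437976 + 0.03503925 + 0.085374 = 0.23329485 m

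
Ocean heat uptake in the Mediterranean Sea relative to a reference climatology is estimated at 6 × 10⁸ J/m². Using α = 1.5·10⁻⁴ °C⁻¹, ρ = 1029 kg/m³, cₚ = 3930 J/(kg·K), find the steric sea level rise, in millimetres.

Δh = αQ/(ρcₚ) = 1.5×10⁻⁴ × 6×10⁸ / (1029 × 3930) ≈ 0.022255 m

Δh = 22.3 mm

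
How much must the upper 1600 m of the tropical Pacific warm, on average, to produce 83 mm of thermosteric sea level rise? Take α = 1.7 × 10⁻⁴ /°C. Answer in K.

ΔT = Δh/(αH) = 0.083 / (1.7×10⁻⁴ × 1600) ≈ 0.3051 K

about 0.305 K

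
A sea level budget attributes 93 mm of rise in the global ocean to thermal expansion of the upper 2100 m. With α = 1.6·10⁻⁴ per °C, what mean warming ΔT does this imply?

ΔT = Δh/(αH) = 0.093 / (1.6×10⁻⁴ × 2100) ≈ 0.2768 K

about 0.277 K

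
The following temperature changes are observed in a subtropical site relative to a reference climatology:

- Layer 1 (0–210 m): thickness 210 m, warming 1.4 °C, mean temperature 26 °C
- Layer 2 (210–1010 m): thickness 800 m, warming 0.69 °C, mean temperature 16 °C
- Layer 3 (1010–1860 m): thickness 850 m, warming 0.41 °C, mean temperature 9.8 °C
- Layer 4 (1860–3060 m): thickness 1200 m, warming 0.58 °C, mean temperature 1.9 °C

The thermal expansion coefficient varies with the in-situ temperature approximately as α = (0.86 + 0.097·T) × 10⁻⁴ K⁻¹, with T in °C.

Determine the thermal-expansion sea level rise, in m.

0.368 m of thermosteric rise

Layer 1: α = (0.86 + 0.097×26)×10⁻⁴ = 3.382×10⁻⁴ K⁻¹
Layer 2: α = (0.86 + 0.097×16)×10⁻⁴ = 2.412×10⁻⁴ K⁻¹
Layer 3: α = (0.86 + 0.097×9.8)×10⁻⁴ = 1.8106×10⁻⁴ K⁻¹
Layer 4: α = (0.86 + 0.097×1.9)×10⁻⁴ = 1.0443×10⁻⁴ K⁻¹
0–210 m: 1.4 × 210 × 3.382×10⁻⁴ = 0.0994308 m
Layer 2: 2.412×10⁻⁴ × 800 × 0.69 = 0.1331424 m
1.8106×10⁻⁴ × 0.41 × 850 = 0.06309941 m
Layer 4: 1200 × 1.0443×10⁻⁴ × 0.58 = 0.07268328 m
Δh = 0.0994308 + 0.1331424 + 0.06309941 + 0.07268328 = 0.36835589 m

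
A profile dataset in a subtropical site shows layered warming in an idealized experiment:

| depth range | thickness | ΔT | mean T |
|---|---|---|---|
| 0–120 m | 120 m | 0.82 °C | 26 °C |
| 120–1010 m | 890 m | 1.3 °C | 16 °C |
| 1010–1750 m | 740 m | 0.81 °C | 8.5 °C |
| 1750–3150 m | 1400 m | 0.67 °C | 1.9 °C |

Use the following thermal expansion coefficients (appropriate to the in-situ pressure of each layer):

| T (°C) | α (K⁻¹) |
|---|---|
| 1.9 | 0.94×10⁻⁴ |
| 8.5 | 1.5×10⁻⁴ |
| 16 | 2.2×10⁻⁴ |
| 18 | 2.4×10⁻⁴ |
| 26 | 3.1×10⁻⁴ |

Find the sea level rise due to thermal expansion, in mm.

Layer 1 at 26 °C → α = 3.1×10⁻⁴ K⁻¹
Layer 2 at 16 °C → α = 2.2×10⁻⁴ K⁻¹
Layer 3 at 8.5 °C → α = 1.5×10⁻⁴ K⁻¹
Layer 4 at 1.9 °C → α = 0.94×10⁻⁴ K⁻¹
0.82 × 3.1×10⁻⁴ × 120 = 0.030504 m
1.3 × 890 × 2.2×10⁻⁴ = 0.25454 m
0.81 × 740 × 1.5×10⁻⁴ = 0.08991 m
1750–3150 m: 1400 × 0.67 × 0.94×10⁻⁴ = 0.088172 m
Δh = 0.030504 + 0.25454 + 0.08991 + 0.088172 = 0.463126 m

463 mm of thermosteric rise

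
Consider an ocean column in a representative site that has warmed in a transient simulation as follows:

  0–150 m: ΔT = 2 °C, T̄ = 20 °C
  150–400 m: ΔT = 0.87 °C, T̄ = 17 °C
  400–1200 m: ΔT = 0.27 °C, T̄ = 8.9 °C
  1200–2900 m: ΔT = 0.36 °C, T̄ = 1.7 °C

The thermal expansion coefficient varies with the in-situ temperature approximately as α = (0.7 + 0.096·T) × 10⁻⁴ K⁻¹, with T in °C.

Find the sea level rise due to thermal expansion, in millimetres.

Δh = 216 mm

Layer 1: α = (0.7 + 0.096×20)×10⁻⁴ = 2.62×10⁻⁴ K⁻¹
Layer 2: α = (0.7 + 0.096×17)×10⁻⁴ = 2.332×10⁻⁴ K⁻¹
Layer 3: α = (0.7 + 0.096×8.9)×10⁻⁴ = 1.5544×10⁻⁴ K⁻¹
Layer 4: α = (0.7 + 0.096×1.7)×10⁻⁴ = 0.8632×10⁻⁴ K⁻¹
150 × 2 × 2.62×10⁻⁴ = 0.07860 m
250 × 0.87 × 2.332×10⁻⁴ = 0.050721 m
1.5544×10⁻⁴ × 0.27 × 800 = 0.03357504 m
0.8632×10⁻⁴ × 1700 × 0.36 = 0.05282784 m
Δh = 0.07860 + 0.050721 + 0.03357504 + 0.05282784 = 0.21572388 m ≈ 216 mm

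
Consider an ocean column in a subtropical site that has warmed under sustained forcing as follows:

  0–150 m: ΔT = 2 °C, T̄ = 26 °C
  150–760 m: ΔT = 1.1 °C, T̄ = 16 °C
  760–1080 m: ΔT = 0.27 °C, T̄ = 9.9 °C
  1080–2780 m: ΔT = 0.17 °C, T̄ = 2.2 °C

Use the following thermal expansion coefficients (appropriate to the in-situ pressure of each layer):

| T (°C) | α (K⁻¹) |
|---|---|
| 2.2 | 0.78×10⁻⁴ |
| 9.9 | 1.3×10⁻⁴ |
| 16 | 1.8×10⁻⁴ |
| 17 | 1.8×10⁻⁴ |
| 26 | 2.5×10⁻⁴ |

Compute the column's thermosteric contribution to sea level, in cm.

Layer 1 at 26 °C → α = 2.5×10⁻⁴ K⁻¹
Layer 2 at 16 °C → α = 1.8×10⁻⁴ K⁻¹
Layer 3 at 9.9 °C → α = 1.3×10⁻⁴ K⁻¹
Layer 4 at 2.2 °C → α = 0.78×10⁻⁴ K⁻¹
2 × 150 × 2.5×10⁻⁴ = 0.07500 m
1.1 × 610 × 1.8×10⁻⁴ = 0.12078 m
760–1080 m: 0.27 × 320 × 1.3×10⁻⁴ = 0.011232 m
0.17 × 1700 × 0.78×10⁻⁴ = 0.022542 m
Δh = 0.07500 + 0.12078 + 0.011232 + 0.022542 = 0.229554 m

Δh = 23.0 cm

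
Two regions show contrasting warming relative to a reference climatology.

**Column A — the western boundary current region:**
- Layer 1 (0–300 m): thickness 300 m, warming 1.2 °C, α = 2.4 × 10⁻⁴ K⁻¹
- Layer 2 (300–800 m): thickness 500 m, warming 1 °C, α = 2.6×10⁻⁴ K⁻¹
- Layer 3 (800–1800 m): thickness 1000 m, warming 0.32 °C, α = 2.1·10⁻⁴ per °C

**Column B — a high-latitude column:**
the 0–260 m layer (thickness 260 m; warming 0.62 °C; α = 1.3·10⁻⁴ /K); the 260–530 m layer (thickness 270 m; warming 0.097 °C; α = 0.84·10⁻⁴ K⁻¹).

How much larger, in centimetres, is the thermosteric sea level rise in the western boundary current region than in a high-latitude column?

26.0 cm

A 300 × 1.2 × 2.4×10⁻⁴ = 0.08640 m
A Layer 2: 500 × 2.6×10⁻⁴ × 1 = 0.13000 m
A Layer 3: 2.1×10⁻⁴ × 1000 × 0.32 = 0.06720 m
A total: 0.28360 m
B Layer 1: 1.3×10⁻⁴ × 260 × 0.62 = 0.020956 m
B Layer 2: 0.097 × 270 × 0.84×10⁻⁴ = 0.00219996 m
B total: 0.02315596 m
Difference: 0.28360 − 0.02315596 = 0.26044404 m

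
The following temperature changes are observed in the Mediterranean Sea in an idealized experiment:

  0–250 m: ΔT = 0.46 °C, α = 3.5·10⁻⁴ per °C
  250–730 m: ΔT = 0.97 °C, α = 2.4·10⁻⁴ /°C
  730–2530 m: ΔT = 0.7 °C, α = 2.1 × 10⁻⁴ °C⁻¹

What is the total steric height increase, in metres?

0.417 m

Layer 1: 0.46 × 3.5×10⁻⁴ × 250 = 0.04025 m
480 × 2.4×10⁻⁴ × 0.97 = 0.111744 m
Layer 3: 0.7 × 2.1×10⁻⁴ × 1800 = 0.26460 m
Δh = 0.04025 + 0.111744 + 0.26460 = 0.416594 m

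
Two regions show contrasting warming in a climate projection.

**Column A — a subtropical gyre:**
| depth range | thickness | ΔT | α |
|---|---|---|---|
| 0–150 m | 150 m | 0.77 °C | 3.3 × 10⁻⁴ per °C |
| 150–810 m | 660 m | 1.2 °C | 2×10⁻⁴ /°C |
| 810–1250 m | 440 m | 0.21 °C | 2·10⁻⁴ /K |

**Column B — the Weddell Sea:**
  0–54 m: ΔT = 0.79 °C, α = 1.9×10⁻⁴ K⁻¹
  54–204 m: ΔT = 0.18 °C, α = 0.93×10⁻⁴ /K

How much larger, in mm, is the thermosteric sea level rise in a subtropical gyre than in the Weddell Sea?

Δh_A − Δh_B ≈ 200 mm

A Layer 1: 0.77 × 3.3×10⁻⁴ × 150 = 0.038115 m
A 150–810 m: 1.2 × 2×10⁻⁴ × 660 = 0.15840 m
A 810–1250 m: 440 × 2×10⁻⁴ × 0.21 = 0.01848 m
A total: 0.214995 m
B Layer 1: 0.79 × 1.9×10⁻⁴ × 54 = 0.0081054 m
B 0.18 × 150 × 0.93×10⁻⁴ = 0.002511 m
B total: 0.0106164 m
Difference: 0.214995 − 0.0106164 = 0.2043786 m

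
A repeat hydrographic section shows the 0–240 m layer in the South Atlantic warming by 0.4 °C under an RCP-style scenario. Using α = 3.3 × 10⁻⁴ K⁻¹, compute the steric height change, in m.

Δh = αΔT·H = 3.3×10⁻⁴ × 0.4 × 240 = 0.03168 m

0.0317 m of thermosteric rise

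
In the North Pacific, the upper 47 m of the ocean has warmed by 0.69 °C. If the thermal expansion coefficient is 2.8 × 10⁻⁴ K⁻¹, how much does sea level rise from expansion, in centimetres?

about 0.908 cm

Δh = αΔT·H = 2.8×10⁻⁴ × 0.69 × 47 = 0.0090804 m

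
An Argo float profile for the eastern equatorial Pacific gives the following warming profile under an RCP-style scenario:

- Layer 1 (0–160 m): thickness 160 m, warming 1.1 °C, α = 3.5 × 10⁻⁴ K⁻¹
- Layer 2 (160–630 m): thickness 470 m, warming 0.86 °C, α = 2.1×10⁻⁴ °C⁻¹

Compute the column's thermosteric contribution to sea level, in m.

0–160 m: 160 × 1.1 × 3.5×10⁻⁴ = 0.06160 m
Layer 2: 470 × 0.86 × 2.1×10⁻⁴ = 0.084882 m
Δh = 0.06160 + 0.084882 = 0.146482 m ≈ 0.146 m

0.146 m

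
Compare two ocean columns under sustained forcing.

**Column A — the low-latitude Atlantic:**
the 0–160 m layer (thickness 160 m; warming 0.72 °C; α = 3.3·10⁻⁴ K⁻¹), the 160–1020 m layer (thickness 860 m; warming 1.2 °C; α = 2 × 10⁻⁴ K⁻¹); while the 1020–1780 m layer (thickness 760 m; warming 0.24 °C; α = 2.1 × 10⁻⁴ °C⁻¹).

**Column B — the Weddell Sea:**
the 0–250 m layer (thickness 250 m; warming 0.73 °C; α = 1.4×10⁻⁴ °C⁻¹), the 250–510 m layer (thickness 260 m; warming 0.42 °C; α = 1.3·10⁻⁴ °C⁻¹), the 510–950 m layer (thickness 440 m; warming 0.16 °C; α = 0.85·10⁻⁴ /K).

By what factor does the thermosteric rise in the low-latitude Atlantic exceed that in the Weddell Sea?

6.2

A 160 × 0.72 × 3.3×10⁻⁴ = 0.038016 m
A 160–1020 m: 1.2 × 2×10⁻⁴ × 860 = 0.20640 m
A 2.1×10⁻⁴ × 760 × 0.24 = 0.038304 m
A total: 0.28272 m
B 0.73 × 1.4×10⁻⁴ × 250 = 0.02555 m
B 250–510 m: 1.3×10⁻⁴ × 0.42 × 260 = 0.014196 m
B Layer 3: 440 × 0.85×10⁻⁴ × 0.16 = 0.005984 m
B total: 0.04573 m
Ratio: 0.28272 / 0.04573 ≈ 6.182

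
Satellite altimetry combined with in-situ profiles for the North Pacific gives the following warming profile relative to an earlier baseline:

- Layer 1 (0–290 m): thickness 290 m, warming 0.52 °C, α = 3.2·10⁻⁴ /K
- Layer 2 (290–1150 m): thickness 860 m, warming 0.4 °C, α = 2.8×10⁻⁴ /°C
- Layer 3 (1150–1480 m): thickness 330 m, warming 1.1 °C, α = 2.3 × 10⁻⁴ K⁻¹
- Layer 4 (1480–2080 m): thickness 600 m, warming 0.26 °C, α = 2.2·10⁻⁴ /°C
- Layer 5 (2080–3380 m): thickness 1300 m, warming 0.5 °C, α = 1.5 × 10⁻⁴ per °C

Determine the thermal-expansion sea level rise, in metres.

Δh ≈ 0.360 m

0–290 m: 290 × 3.2×10⁻⁴ × 0.52 = 0.048256 m
Layer 2: 860 × 2.8×10⁻⁴ × 0.4 = 0.09632 m
1.1 × 2.3×10⁻⁴ × 330 = 0.08349 m
600 × 2.2×10⁻⁴ × 0.26 = 0.03432 m
Layer 5: 1300 × 0.5 × 1.5×10⁻⁴ = 0.09750 m
Δh = 0.048256 + 0.09632 + 0.08349 + 0.03432 + 0.09750 = 0.359886 m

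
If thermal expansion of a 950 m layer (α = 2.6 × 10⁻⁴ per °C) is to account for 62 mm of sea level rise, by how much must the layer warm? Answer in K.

ΔT = Δh/(αH) = 0.062 / (2.6×10⁻⁴ × 950) ≈ 0.2510 K

0.251 K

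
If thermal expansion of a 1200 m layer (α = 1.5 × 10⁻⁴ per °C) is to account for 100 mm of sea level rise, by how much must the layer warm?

about 0.56 °C

ΔT = Δh/(αH) = 0.1 / (1.5×10⁻⁴ × 1200) ≈ 0.5556 °C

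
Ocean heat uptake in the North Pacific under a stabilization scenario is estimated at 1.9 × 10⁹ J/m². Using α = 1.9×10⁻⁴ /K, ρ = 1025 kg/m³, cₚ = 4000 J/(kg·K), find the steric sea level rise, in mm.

Δh ≈ 88.0 mm

Δh = αQ/(ρcₚ) = 1.9×10⁻⁴ × 1.9×10⁹ / (1025 × 4000) ≈ 0.088049 m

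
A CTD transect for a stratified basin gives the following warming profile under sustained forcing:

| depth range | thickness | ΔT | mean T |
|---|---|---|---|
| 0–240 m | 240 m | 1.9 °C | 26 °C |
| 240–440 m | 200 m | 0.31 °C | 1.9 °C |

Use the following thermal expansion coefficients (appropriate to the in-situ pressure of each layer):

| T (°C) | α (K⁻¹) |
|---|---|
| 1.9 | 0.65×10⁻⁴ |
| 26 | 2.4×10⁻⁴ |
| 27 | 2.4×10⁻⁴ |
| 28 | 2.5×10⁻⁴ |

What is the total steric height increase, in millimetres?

Δh = 110 mm

Layer 1 at 26 °C → α = 2.4×10⁻⁴ K⁻¹
Layer 2 at 1.9 °C → α = 0.65×10⁻⁴ K⁻¹
Layer 1: 1.9 × 240 × 2.4×10⁻⁴ = 0.10944 m
240–440 m: 0.65×10⁻⁴ × 0.31 × 200 = 0.00403 m
Δh = 0.10944 + 0.00403 = 0.11347 m ≈ 110 mm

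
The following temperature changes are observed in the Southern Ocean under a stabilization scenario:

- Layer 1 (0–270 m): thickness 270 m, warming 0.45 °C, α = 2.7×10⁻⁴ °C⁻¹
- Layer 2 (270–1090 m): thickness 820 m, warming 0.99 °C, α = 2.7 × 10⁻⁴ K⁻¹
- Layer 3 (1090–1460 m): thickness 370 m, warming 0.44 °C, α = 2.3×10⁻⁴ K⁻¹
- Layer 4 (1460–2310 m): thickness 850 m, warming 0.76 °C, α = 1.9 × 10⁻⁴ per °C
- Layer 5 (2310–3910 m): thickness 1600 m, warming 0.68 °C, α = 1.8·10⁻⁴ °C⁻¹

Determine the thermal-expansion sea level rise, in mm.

2.7×10⁻⁴ × 270 × 0.45 = 0.032805 m
270–1090 m: 0.99 × 820 × 2.7×10⁻⁴ = 0.219186 m
Layer 3: 370 × 2.3×10⁻⁴ × 0.44 = 0.037444 m
Layer 4: 0.76 × 850 × 1.9×10⁻⁴ = 0.12274 m
0.68 × 1.8×10⁻⁴ × 1600 = 0.19584 m
Δh = 0.032805 + 0.219186 + 0.037444 + 0.12274 + 0.19584 = 0.608015 m

Δh = 610 mm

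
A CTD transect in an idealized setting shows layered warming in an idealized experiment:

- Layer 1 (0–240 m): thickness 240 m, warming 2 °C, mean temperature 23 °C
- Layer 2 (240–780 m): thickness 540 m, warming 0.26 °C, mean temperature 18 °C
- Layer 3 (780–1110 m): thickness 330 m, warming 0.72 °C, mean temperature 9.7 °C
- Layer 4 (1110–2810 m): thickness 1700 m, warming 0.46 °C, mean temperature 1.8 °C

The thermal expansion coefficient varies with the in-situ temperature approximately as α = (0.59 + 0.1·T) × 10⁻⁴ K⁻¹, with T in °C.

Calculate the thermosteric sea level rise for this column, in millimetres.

Δh ≈ 270 mm

Layer 1: α = (0.59 + 0.1×23)×10⁻⁴ = 2.89×10⁻⁴ K⁻¹
Layer 2: α = (0.59 + 0.1×18)×10⁻⁴ = 2.39×10⁻⁴ K⁻¹
Layer 3: α = (0.59 + 0.1×9.7)×10⁻⁴ = 1.56×10⁻⁴ K⁻¹
Layer 4: α = (0.59 + 0.1×1.8)×10⁻⁴ = 0.77×10⁻⁴ K⁻¹
0–240 m: 240 × 2 × 2.89×10⁻⁴ = 0.13872 m
Layer 2: 0.26 × 2.39×10⁻⁴ × 540 = 0.0335556 m
1.56×10⁻⁴ × 0.72 × 330 = 0.0370656 m
Layer 4: 1700 × 0.46 × 0.77×10⁻⁴ = 0.060214 m
Δh = 0.13872 + 0.0335556 + 0.0370656 + 0.060214 = 0.2695552 m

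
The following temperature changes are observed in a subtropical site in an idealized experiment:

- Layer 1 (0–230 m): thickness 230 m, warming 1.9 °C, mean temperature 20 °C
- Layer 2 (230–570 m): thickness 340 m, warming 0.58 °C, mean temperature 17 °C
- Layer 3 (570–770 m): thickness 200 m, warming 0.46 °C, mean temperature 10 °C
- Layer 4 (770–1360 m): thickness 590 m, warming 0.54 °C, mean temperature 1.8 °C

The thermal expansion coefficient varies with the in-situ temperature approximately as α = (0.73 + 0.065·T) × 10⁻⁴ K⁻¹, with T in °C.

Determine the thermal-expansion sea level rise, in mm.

Layer 1: α = (0.73 + 0.065×20)×10⁻⁴ = 2.03×10⁻⁴ K⁻¹
Layer 2: α = (0.73 + 0.065×17)×10⁻⁴ = 1.835×10⁻⁴ K⁻¹
Layer 3: α = (0.73 + 0.065×10)×10⁻⁴ = 1.38×10⁻⁴ K⁻¹
Layer 4: α = (0.73 + 0.065×1.8)×10⁻⁴ = 0.847×10⁻⁴ K⁻¹
0–230 m: 1.9 × 2.03×10⁻⁴ × 230 = 0.088711 m
230–570 m: 0.58 × 1.835×10⁻⁴ × 340 = 0.0361862 m
200 × 0.46 × 1.38×10⁻⁴ = 0.012696 m
770–1360 m: 0.847×10⁻⁴ × 0.54 × 590 = 0.02698542 m
Δh = 0.088711 + 0.0361862 + 0.012696 + 0.02698542 = 0.16457862 m

about 165 mm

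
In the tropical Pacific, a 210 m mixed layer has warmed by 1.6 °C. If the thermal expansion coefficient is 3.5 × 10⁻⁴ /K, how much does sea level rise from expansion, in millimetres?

118 mm

Δh = αΔT·H = 3.5×10⁻⁴ × 1.6 × 210 = 0.11760 m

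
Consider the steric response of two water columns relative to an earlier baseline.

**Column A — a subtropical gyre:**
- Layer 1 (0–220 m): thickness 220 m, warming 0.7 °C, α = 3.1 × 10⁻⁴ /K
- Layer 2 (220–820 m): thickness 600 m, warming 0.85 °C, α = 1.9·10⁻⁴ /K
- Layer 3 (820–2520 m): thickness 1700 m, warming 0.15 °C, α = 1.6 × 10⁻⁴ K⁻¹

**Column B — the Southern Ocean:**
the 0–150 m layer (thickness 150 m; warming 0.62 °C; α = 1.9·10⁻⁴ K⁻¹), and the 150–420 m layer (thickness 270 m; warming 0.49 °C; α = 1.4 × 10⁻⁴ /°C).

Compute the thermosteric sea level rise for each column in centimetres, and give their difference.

Δh_A ≈ 19 cm, Δh_B ≈ 3.6 cm; difference ≈ 15 cm

A 0.7 × 220 × 3.1×10⁻⁴ = 0.04774 m
A 220–820 m: 600 × 0.85 × 1.9×10⁻⁴ = 0.09690 m
A Layer 3: 0.15 × 1700 × 1.6×10⁻⁴ = 0.04080 m
A total: 0.18544 m
B Layer 1: 1.9×10⁻⁴ × 0.62 × 150 = 0.01767 m
B 0.49 × 270 × 1.4×10⁻⁴ = 0.018522 m
B total: 0.036192 m
Difference: 0.18544 − 0.036192 = 0.149248 m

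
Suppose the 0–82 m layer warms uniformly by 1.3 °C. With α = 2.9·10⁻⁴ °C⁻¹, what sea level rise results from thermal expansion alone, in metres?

Δh = αΔT·H = 2.9×10⁻⁴ × 1.3 × 82 = 0.030914 m

0.031 m of thermosteric rise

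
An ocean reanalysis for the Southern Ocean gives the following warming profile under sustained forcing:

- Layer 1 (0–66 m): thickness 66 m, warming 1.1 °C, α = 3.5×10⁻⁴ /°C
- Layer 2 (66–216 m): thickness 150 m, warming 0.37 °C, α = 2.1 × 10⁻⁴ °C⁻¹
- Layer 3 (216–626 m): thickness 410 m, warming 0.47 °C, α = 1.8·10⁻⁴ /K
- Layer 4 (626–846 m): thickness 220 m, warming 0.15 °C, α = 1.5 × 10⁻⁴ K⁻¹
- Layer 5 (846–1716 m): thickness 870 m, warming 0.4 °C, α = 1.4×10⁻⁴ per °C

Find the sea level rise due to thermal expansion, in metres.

1.1 × 66 × 3.5×10⁻⁴ = 0.02541 m
66–216 m: 2.1×10⁻⁴ × 0.37 × 150 = 0.011655 m
Layer 3: 0.47 × 410 × 1.8×10⁻⁴ = 0.034686 m
220 × 1.5×10⁻⁴ × 0.15 = 0.00495 m
870 × 1.4×10⁻⁴ × 0.4 = 0.04872 m
Δh = 0.02541 + 0.011655 + 0.034686 + 0.00495 + 0.04872 = 0.125421 m

0.13 m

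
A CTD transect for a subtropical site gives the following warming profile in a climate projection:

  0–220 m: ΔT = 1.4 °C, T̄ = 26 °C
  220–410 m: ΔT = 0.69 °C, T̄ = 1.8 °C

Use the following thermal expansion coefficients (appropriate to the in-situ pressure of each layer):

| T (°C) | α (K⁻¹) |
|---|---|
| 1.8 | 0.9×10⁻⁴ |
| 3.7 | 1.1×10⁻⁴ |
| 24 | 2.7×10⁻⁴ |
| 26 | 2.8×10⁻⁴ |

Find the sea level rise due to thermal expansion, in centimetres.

Layer 1 at 26 °C → α = 2.8×10⁻⁴ K⁻¹
Layer 2 at 1.8 °C → α = 0.9×10⁻⁴ K⁻¹
220 × 1.4 × 2.8×10⁻⁴ = 0.08624 m
220–410 m: 0.9×10⁻⁴ × 0.69 × 190 = 0.011799 m
Δh = 0.08624 + 0.011799 = 0.098039 m ≈ 9.8 cm

Δh ≈ 9.8 cm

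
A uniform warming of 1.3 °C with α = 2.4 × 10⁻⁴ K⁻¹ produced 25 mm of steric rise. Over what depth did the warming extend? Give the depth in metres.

H ≈ 80 m

H = Δh/(αΔT) = 0.025 / (2.4×10⁻⁴ × 1.3) ≈ 80.13 m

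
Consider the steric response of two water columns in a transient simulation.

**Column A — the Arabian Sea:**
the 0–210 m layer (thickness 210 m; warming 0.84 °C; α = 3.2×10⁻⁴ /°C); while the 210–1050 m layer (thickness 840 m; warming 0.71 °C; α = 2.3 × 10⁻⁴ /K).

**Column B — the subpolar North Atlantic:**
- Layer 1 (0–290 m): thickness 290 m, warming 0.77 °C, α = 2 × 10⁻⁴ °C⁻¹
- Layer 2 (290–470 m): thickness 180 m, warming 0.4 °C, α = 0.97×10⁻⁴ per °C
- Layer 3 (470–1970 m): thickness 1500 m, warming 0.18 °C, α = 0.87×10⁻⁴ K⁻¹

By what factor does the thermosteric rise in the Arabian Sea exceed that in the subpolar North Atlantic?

2.6

A 0–210 m: 210 × 0.84 × 3.2×10⁻⁴ = 0.056448 m
A 210–1050 m: 2.3×10⁻⁴ × 0.71 × 840 = 0.137172 m
A total: 0.19362 m
B 0–290 m: 0.77 × 2×10⁻⁴ × 290 = 0.04466 m
B 290–470 m: 0.4 × 180 × 0.97×10⁻⁴ = 0.006984 m
B Layer 3: 0.18 × 1500 × 0.87×10⁻⁴ = 0.02349 m
B total: 0.075134 m
Ratio: 0.19362 / 0.075134 ≈ 2.577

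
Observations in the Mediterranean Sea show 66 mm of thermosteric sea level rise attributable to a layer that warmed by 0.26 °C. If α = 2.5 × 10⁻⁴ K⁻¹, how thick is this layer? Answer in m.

H = Δh/(αΔT) = 0.066 / (2.5×10⁻⁴ × 0.26) ≈ 1015 m

about 1020 m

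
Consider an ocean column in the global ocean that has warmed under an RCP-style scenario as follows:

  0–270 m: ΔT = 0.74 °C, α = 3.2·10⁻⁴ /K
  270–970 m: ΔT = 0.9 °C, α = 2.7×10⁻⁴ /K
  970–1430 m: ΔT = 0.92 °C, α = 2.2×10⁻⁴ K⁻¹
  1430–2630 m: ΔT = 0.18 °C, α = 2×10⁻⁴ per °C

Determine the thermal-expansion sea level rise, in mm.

0–270 m: 0.74 × 3.2×10⁻⁴ × 270 = 0.063936 m
270–970 m: 0.9 × 700 × 2.7×10⁻⁴ = 0.17010 m
Layer 3: 0.92 × 2.2×10⁻⁴ × 460 = 0.093104 m
1200 × 2×10⁻⁴ × 0.18 = 0.04320 m
Δh = 0.063936 + 0.17010 + 0.093104 + 0.04320 = 0.37034 m

about 370 mm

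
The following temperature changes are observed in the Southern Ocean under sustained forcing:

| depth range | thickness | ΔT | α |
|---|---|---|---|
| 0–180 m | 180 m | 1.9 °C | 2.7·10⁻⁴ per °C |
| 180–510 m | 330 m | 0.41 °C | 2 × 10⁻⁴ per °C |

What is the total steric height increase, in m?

Layer 1: 180 × 1.9 × 2.7×10⁻⁴ = 0.09234 m
0.41 × 2×10⁻⁴ × 330 = 0.02706 m
Δh = 0.09234 + 0.02706 = 0.11940 m

0.119 m of thermosteric rise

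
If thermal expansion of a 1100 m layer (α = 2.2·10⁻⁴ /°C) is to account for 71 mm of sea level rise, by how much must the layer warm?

about 0.293 °C

ΔT = Δh/(αH) = 0.071 / (2.2×10⁻⁴ × 1100) ≈ 0.2934 °C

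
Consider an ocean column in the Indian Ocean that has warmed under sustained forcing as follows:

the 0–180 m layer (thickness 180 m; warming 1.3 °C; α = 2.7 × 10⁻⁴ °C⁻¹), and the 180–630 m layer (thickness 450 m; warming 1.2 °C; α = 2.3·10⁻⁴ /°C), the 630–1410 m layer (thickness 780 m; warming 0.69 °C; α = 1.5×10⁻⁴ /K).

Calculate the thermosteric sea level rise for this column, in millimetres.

0–180 m: 1.3 × 2.7×10⁻⁴ × 180 = 0.06318 m
180–630 m: 1.2 × 450 × 2.3×10⁻⁴ = 0.12420 m
630–1410 m: 780 × 0.69 × 1.5×10⁻⁴ = 0.08073 m
Δh = 0.06318 + 0.12420 + 0.08073 = 0.26811 m

about 268 mm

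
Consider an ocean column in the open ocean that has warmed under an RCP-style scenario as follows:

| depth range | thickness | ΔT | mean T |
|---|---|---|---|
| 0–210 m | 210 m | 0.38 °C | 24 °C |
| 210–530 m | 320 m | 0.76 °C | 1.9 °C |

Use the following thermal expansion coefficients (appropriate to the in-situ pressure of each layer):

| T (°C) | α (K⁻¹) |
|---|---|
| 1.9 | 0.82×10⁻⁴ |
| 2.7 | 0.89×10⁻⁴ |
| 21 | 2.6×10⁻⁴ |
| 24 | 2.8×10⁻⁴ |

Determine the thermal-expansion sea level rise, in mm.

Layer 1 at 24 °C → α = 2.8×10⁻⁴ K⁻¹
Layer 2 at 1.9 °C → α = 0.82×10⁻⁴ K⁻¹
Layer 1: 2.8×10⁻⁴ × 210 × 0.38 = 0.022344 m
0.82×10⁻⁴ × 320 × 0.76 = 0.0199424 m
Δh = 0.022344 + 0.0199424 = 0.0422864 m ≈ 42.3 mm

Δh ≈ 42.3 mm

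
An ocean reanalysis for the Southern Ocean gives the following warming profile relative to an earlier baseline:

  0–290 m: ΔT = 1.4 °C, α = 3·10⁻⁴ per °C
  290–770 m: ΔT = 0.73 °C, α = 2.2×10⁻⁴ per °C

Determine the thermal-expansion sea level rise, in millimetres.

Layer 1: 1.4 × 3×10⁻⁴ × 290 = 0.12180 m
Layer 2: 480 × 2.2×10⁻⁴ × 0.73 = 0.077088 m
Δh = 0.12180 + 0.077088 = 0.198888 m

199 mm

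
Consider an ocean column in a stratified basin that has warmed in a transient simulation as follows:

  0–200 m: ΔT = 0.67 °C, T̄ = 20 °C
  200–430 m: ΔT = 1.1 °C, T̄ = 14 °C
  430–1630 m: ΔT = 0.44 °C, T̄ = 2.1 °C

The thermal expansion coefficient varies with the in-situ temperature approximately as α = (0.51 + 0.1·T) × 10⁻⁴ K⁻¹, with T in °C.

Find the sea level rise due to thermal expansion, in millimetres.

Layer 1: α = (0.51 + 0.1×20)×10⁻⁴ = 2.51×10⁻⁴ K⁻¹
Layer 2: α = (0.51 + 0.1×14)×10⁻⁴ = 1.91×10⁻⁴ K⁻¹
Layer 3: α = (0.51 + 0.1×2.1)×10⁻⁴ = 0.72×10⁻⁴ K⁻¹
0–200 m: 0.67 × 2.51×10⁻⁴ × 200 = 0.033634 m
200–430 m: 230 × 1.91×10⁻⁴ × 1.1 = 0.048323 m
Layer 3: 0.72×10⁻⁴ × 0.44 × 1200 = 0.038016 m
Δh = 0.033634 + 0.048323 + 0.038016 = 0.119973 m ≈ 120 mm

Δh ≈ 120 mm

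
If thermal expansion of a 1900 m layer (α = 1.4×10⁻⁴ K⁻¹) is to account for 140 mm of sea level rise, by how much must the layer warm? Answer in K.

about 0.526 K

ΔT = Δh/(αH) = 0.14 / (1.4×10⁻⁴ × 1900) ≈ 0.5263 K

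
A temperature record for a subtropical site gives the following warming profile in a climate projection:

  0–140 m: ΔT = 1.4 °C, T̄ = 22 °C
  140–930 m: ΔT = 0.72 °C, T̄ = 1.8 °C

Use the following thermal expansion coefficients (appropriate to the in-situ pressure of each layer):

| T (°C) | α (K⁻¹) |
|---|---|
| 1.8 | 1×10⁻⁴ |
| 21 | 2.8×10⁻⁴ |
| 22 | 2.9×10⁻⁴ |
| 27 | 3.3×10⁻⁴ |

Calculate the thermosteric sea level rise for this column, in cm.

11.4 cm

Layer 1 at 22 °C → α = 2.9×10⁻⁴ K⁻¹
Layer 2 at 1.8 °C → α = 1×10⁻⁴ K⁻¹
0–140 m: 2.9×10⁻⁴ × 1.4 × 140 = 0.05684 m
790 × 1×10⁻⁴ × 0.72 = 0.05688 m
Δh = 0.05684 + 0.05688 = 0.11372 m ≈ 11.4 cm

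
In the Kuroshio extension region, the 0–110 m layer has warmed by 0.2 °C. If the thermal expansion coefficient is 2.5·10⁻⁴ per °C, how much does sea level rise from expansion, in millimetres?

5.50 mm

Δh = αΔT·H = 2.5×10⁻⁴ × 0.2 × 110 = 0.00550 m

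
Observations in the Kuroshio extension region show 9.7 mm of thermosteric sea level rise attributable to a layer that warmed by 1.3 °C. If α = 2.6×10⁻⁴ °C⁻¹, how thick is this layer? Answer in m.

28.7 m

H = Δh/(αΔT) = 0.0097 / (2.6×10⁻⁴ × 1.3) ≈ 28.70 m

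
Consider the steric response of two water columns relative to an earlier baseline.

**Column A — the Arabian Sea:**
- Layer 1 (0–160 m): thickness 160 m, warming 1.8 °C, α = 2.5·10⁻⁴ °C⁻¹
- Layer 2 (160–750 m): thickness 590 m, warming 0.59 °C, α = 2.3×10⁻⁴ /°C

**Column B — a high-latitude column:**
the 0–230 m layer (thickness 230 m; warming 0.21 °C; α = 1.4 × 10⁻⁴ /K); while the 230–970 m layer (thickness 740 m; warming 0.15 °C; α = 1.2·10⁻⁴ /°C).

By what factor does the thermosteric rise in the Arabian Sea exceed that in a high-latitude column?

A 0–160 m: 1.8 × 160 × 2.5×10⁻⁴ = 0.07200 m
A 160–750 m: 2.3×10⁻⁴ × 0.59 × 590 = 0.080063 m
A total: 0.152063 m
B 0.21 × 1.4×10⁻⁴ × 230 = 0.006762 m
B Layer 2: 0.15 × 740 × 1.2×10⁻⁴ = 0.01332 m
B total: 0.020082 m
Ratio: 0.152063 / 0.020082 ≈ 7.572

7.6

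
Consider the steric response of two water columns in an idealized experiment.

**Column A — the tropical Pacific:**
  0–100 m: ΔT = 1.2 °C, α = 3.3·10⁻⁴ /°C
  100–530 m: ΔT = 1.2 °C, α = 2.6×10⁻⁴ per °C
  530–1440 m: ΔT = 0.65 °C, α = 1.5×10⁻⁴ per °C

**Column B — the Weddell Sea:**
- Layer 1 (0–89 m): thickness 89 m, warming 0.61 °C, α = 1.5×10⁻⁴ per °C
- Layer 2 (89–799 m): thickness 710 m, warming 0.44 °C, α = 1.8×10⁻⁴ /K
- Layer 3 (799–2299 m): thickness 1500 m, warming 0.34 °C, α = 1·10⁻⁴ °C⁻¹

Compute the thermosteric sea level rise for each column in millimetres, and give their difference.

Δh_A ≈ 262 mm, Δh_B ≈ 115 mm; difference ≈ 147 mm

A 3.3×10⁻⁴ × 1.2 × 100 = 0.03960 m
A Layer 2: 1.2 × 2.6×10⁻⁴ × 430 = 0.13416 m
A 530–1440 m: 1.5×10⁻⁴ × 0.65 × 910 = 0.088725 m
A total: 0.262485 m
B 1.5×10⁻⁴ × 0.61 × 89 = 0.0081435 m
B 89–799 m: 1.8×10⁻⁴ × 0.44 × 710 = 0.056232 m
B 799–2299 m: 0.34 × 1500 × 1×10⁻⁴ = 0.05100 m
B total: 0.1153755 m
Difference: 0.262485 − 0.1153755 = 0.1471095 m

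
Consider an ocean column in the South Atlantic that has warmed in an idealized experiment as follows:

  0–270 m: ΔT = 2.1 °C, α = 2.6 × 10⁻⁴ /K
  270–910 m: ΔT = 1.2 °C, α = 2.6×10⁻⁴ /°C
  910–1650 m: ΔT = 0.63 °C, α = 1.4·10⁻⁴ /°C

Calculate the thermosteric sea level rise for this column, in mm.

Layer 1: 2.1 × 270 × 2.6×10⁻⁴ = 0.14742 m
2.6×10⁻⁴ × 640 × 1.2 = 0.19968 m
0.63 × 1.4×10⁻⁴ × 740 = 0.065268 m
Δh = 0.14742 + 0.19968 + 0.065268 = 0.412368 m

about 412 mm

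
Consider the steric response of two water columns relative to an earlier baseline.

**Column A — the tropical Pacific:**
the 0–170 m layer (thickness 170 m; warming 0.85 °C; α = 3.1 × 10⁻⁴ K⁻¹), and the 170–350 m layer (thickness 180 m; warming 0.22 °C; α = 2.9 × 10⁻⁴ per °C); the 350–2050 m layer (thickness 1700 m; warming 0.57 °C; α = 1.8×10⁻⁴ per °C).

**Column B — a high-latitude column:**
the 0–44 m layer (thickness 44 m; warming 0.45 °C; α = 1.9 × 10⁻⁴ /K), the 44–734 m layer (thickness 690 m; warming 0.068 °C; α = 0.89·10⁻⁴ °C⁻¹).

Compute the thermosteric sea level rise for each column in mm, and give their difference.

A: 230 mm; B: 7.9 mm; difference 220 mm

A 0.85 × 3.1×10⁻⁴ × 170 = 0.044795 m
A Layer 2: 180 × 0.22 × 2.9×10⁻⁴ = 0.011484 m
A 1.8×10⁻⁴ × 1700 × 0.57 = 0.17442 m
A total: 0.230699 m
B 0–44 m: 0.45 × 1.9×10⁻⁴ × 44 = 0.003762 m
B Layer 2: 0.068 × 0.89×10⁻⁴ × 690 = 0.00417588 m
B total: 0.00793788 m
Difference: 0.230699 − 0.00793788 = 0.22276112 m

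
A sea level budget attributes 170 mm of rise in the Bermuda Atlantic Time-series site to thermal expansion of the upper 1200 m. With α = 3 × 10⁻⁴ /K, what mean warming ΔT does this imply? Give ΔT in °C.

ΔT = Δh/(αH) = 0.17 / (3×10⁻⁴ × 1200) ≈ 0.4722 °C

about 0.472 °C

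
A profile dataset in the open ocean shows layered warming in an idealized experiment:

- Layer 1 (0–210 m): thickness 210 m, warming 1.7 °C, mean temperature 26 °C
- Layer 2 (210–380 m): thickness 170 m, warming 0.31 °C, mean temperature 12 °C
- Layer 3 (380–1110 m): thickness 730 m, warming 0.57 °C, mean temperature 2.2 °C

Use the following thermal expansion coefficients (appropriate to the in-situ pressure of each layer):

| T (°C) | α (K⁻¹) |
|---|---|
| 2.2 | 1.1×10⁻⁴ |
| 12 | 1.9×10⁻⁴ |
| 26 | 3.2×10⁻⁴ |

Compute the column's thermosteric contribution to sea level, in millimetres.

Layer 1 at 26 °C → α = 3.2×10⁻⁴ K⁻¹
Layer 2 at 12 °C → α = 1.9×10⁻⁴ K⁻¹
Layer 3 at 2.2 °C → α = 1.1×10⁻⁴ K⁻¹
0–210 m: 210 × 1.7 × 3.2×10⁻⁴ = 0.11424 m
210–380 m: 0.31 × 1.9×10⁻⁴ × 170 = 0.010013 m
Layer 3: 730 × 1.1×10⁻⁴ × 0.57 = 0.045771 m
Δh = 0.11424 + 0.010013 + 0.045771 = 0.170024 m ≈ 170 mm

170 mm of thermosteric rise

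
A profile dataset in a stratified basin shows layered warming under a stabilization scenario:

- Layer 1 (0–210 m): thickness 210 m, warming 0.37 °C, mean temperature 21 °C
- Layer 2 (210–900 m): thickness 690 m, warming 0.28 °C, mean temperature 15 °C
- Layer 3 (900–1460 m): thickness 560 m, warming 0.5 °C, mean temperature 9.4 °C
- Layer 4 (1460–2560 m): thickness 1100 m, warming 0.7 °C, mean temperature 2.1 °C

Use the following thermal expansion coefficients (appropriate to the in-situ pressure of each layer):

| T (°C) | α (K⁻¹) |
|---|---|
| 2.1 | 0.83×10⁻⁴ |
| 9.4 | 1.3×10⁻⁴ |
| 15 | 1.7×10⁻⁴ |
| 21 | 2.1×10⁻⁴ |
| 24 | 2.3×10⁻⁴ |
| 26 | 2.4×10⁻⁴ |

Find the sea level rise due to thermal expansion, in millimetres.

Layer 1 at 21 °C → α = 2.1×10⁻⁴ K⁻¹
Layer 2 at 15 °C → α = 1.7×10⁻⁴ K⁻¹
Layer 3 at 9.4 °C → α = 1.3×10⁻⁴ K⁻¹
Layer 4 at 2.1 °C → α = 0.83×10⁻⁴ K⁻¹
210 × 0.37 × 2.1×10⁻⁴ = 0.016317 m
Layer 2: 0.28 × 1.7×10⁻⁴ × 690 = 0.032844 m
900–1460 m: 560 × 1.3×10⁻⁴ × 0.5 = 0.03640 m
Layer 4: 1100 × 0.7 × 0.83×10⁻⁴ = 0.06391 m
Δh = 0.016317 + 0.032844 + 0.03640 + 0.06391 = 0.149471 m ≈ 149 mm

Δh ≈ 149 mm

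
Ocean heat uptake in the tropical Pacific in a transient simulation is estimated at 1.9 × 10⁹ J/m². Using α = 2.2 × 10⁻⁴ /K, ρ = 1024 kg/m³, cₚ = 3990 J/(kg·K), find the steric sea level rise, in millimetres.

Δh = αQ/(ρcₚ) = 2.2×10⁻⁴ × 1.9×10⁹ / (1024 × 3990) ≈ 0.10231 m

Δh ≈ 102 mm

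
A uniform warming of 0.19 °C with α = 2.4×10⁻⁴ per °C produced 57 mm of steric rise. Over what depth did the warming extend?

1300 m

H = Δh/(αΔT) = 0.057 / (2.4×10⁻⁴ × 0.19) = 1250 m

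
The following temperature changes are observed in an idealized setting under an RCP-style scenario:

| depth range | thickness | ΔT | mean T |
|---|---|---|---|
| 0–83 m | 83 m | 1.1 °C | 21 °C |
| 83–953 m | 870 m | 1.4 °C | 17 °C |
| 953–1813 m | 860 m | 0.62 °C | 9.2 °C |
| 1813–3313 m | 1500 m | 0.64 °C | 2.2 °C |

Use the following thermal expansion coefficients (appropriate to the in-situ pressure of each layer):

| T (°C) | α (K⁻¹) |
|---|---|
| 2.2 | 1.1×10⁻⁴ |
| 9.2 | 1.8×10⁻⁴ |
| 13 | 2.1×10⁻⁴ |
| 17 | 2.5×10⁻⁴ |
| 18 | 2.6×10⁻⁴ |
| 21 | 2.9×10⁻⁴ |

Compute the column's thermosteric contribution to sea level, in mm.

Layer 1 at 21 °C → α = 2.9×10⁻⁴ K⁻¹
Layer 2 at 17 °C → α = 2.5×10⁻⁴ K⁻¹
Layer 3 at 9.2 °C → α = 1.8×10⁻⁴ K⁻¹
Layer 4 at 2.2 °C → α = 1.1×10⁻⁴ K⁻¹
0–83 m: 1.1 × 83 × 2.9×10⁻⁴ = 0.026477 m
2.5×10⁻⁴ × 870 × 1.4 = 0.30450 m
860 × 0.62 × 1.8×10⁻⁴ = 0.095976 m
1813–3313 m: 0.64 × 1.1×10⁻⁴ × 1500 = 0.10560 m
Δh = 0.026477 + 0.30450 + 0.095976 + 0.10560 = 0.532553 m

about 530 mm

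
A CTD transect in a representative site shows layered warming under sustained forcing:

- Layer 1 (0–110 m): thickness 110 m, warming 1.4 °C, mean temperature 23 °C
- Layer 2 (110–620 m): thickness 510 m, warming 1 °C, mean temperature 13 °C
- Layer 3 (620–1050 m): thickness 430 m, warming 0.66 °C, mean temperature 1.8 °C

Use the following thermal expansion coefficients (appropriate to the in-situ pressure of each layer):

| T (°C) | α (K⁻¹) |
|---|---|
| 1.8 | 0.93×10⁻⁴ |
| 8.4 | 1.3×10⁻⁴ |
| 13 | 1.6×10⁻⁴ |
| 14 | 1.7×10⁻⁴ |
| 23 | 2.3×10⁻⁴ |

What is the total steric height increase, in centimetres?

Layer 1 at 23 °C → α = 2.3×10⁻⁴ K⁻¹
Layer 2 at 13 °C → α = 1.6×10⁻⁴ K⁻¹
Layer 3 at 1.8 °C → α = 0.93×10⁻⁴ K⁻¹
0–110 m: 2.3×10⁻⁴ × 110 × 1.4 = 0.03542 m
110–620 m: 1.6×10⁻⁴ × 1 × 510 = 0.08160 m
620–1050 m: 0.93×10⁻⁴ × 0.66 × 430 = 0.0263934 m
Δh = 0.03542 + 0.08160 + 0.0263934 = 0.1434134 m ≈ 14.3 cm

14.3 cm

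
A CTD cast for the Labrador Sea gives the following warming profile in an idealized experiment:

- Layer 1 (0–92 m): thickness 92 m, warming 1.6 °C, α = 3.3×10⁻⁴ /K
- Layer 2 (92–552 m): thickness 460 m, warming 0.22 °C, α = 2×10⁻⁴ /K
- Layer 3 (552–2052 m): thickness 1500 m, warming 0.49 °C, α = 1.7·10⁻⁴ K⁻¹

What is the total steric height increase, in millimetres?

Layer 1: 1.6 × 92 × 3.3×10⁻⁴ = 0.048576 m
Layer 2: 460 × 0.22 × 2×10⁻⁴ = 0.02024 m
552–2052 m: 1.7×10⁻⁴ × 1500 × 0.49 = 0.12495 m
Δh = 0.048576 + 0.02024 + 0.12495 = 0.193766 m ≈ 194 mm

Δh ≈ 194 mm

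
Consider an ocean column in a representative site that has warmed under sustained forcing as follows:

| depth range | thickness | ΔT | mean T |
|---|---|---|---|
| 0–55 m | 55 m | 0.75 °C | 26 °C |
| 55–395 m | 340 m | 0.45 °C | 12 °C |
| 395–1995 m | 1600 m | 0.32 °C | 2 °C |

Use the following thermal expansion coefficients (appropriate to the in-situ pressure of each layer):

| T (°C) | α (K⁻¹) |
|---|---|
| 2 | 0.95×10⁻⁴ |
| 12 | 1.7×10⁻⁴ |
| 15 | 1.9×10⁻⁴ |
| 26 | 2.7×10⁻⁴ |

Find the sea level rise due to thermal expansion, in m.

Layer 1 at 26 °C → α = 2.7×10⁻⁴ K⁻¹
Layer 2 at 12 °C → α = 1.7×10⁻⁴ K⁻¹
Layer 3 at 2 °C → α = 0.95×10⁻⁴ K⁻¹
Layer 1: 55 × 2.7×10⁻⁴ × 0.75 = 0.0111375 m
Layer 2: 0.45 × 340 × 1.7×10⁻⁴ = 0.02601 m
0.95×10⁻⁴ × 0.32 × 1600 = 0.04864 m
Δh = 0.0111375 + 0.02601 + 0.04864 = 0.0857875 m ≈ 0.086 m

Δh ≈ 0.086 m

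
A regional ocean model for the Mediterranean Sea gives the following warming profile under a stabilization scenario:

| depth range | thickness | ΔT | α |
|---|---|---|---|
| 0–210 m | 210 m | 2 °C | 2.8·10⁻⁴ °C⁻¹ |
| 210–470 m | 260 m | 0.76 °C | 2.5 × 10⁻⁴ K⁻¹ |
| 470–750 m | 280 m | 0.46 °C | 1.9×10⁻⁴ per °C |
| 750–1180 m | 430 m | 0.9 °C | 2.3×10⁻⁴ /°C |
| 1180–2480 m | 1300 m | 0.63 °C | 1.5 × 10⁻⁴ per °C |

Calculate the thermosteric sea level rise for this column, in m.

0–210 m: 2 × 210 × 2.8×10⁻⁴ = 0.11760 m
210–470 m: 2.5×10⁻⁴ × 260 × 0.76 = 0.04940 m
0.46 × 280 × 1.9×10⁻⁴ = 0.024472 m
750–1180 m: 2.3×10⁻⁴ × 0.9 × 430 = 0.08901 m
Layer 5: 1.5×10⁻⁴ × 1300 × 0.63 = 0.12285 m
Δh = 0.11760 + 0.04940 + 0.024472 + 0.08901 + 0.12285 = 0.403332 m

0.403 m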